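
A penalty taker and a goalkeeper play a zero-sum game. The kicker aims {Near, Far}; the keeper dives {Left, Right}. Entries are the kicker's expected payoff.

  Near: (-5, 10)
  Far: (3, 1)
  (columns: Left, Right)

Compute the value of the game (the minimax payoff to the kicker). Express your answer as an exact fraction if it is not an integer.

35/17

Row minima: Near → -5, Far → 1; maximin = 1.
Column maxima: Left → 3, Right → 10; minimax = 3.
1 ≠ 3, so there is no saddle point; optimal play is mixed.
Let the kicker play Near with probability p. Expected payoff against Left: (-5)p + 3(1−p) = −8p + 3; against Right: 10p + 1(1−p) = 9p + 1.
Setting these equal: −8p + 3 = 9p + 1 ⇒ −17p = -2 ⇒ p = 2/17, and the value is (-8)·(2/17) + 3 = 35/17.
For the keeper: with q = P(Left), equating Near's and Far's payoffs gives −15q + 10 = 2q + 1 ⇒ q = 9/17.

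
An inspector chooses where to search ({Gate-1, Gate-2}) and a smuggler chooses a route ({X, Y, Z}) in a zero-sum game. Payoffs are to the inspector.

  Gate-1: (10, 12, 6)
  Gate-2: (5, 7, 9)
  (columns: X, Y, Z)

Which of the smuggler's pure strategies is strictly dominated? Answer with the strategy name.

X holds the inspector's payoff strictly below Y in every row: 10 < 12, 5 < 7.
So Y is strictly dominated for the smuggler.

Y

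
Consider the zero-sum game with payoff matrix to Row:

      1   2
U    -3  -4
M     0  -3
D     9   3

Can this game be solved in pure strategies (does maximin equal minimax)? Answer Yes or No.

Yes

Row minima: U → -4, M → -3, D → 3; maximin = 3.
Column maxima: 1 → 9, 2 → 3; minimax = 3.
maximin = minimax = 3, so a saddle point exists.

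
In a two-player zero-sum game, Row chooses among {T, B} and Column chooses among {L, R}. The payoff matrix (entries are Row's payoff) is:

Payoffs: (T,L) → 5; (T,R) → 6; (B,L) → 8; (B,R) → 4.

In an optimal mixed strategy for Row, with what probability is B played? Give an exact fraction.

1/5

Row minima: T → 5, B → 4; maximin = 5.
Column maxima: L → 8, R → 6; minimax = 6.
5 ≠ 6, so there is no saddle point; optimal play is mixed.
Let Row play T with probability p. Expected payoff against L: 5p + 8(1−p) = −3p + 8; against R: 6p + 4(1−p) = 2p + 4.
Setting these equal: −3p + 8 = 2p + 4 ⇒ −5p = -4 ⇒ p = 4/5, and the value is (-3)·(4/5) + 8 = 28/5.
For Column: with q = P(L), equating T's and B's payoffs gives −q + 6 = 4q + 4 ⇒ q = 2/5.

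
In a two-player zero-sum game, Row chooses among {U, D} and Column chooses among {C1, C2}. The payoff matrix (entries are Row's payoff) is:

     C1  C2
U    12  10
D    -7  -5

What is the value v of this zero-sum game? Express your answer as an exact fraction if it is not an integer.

10

Row minima: U → 10, D → -7; maximin = 10.
Column maxima: C1 → 12, C2 → 10; minimax = 10.
Since maximin = minimax = 10, there is a saddle point and the value is 10.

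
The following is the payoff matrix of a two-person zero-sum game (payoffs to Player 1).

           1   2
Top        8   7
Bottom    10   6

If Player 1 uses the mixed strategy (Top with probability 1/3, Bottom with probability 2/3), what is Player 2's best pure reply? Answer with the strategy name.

If Player 2 plays 1, Player 1's expected payoff is (1/3)·8 + (2/3)·10 = 28/3.
If Player 2 plays 2, Player 1's expected payoff is (1/3)·7 + (2/3)·6 = 19/3.
Player 2 minimizes Player 1's payoff; the smallest is 19/3, so the best response is 2.

2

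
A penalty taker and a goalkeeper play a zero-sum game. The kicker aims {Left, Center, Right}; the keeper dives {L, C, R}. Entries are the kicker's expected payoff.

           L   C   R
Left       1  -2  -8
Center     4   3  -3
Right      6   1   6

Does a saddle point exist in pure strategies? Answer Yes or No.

Row minima: Left → -8, Center → -3, Right → 1; maximin = 1.
Column maxima: L → 6, C → 3, R → 6; minimax = 3.
1 ≠ 3, so no pure-strategy equilibrium exists.

No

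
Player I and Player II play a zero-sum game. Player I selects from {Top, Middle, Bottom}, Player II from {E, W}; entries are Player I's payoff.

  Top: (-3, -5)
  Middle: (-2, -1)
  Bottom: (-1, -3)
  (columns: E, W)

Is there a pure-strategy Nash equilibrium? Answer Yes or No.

No

Row minima: Top → -5, Middle → -2, Bottom → -3; maximin = -2.
Column maxima: E → -1, W → -1; minimax = -1.
-2 ≠ -1, so no pure-strategy equilibrium exists.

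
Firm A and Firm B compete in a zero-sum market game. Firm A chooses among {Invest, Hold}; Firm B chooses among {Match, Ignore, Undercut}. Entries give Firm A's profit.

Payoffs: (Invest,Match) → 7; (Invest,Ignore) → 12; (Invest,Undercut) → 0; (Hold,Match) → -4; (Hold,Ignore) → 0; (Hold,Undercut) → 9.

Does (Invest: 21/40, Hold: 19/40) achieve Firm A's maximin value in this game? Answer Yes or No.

No

Against Match this mix gives (21/40)·7 + (19/40)·(-4) = 71/40.
Against Ignore this mix gives (21/40)·12 + (19/40)·0 = 63/10.
Against Undercut this mix gives (21/40)·0 + (19/40)·9 = 171/40.
Firm B will play Match, holding Firm A to 71/40. Shifting weight toward the row that does better against Match would raise this floor (the equalizing mix achieves 63/20 against both Match and Undercut), so the proposed strategy is not optimal.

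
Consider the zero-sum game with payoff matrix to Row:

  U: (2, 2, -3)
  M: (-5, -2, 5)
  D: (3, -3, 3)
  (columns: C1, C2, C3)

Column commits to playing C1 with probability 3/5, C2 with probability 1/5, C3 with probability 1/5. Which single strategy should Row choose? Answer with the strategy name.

D

Expected payoff of U: (3/5)·2 + (1/5)·2 + (1/5)·(-3) = 1.
Expected payoff of M: (3/5)·(-5) + (1/5)·(-2) + (1/5)·5 = -12/5.
Expected payoff of D: (3/5)·3 + (1/5)·(-3) + (1/5)·3 = 9/5.
The largest is 9/5, so Row's best response is D.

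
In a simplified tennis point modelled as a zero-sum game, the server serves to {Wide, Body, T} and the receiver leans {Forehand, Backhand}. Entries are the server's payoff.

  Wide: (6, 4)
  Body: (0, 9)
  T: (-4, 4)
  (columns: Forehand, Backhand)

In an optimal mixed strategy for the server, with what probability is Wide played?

9/11

Row minima: Wide → 4, Body → 0, T → -4; maximin = 4.
Column maxima: Forehand → 6, Backhand → 9; minimax = 6.
4 ≠ 6, so there is no saddle point; optimal play is mixed.
T is strictly dominated by Body, so the server never plays it.
On the remaining 2×2 (Wide, Body vs Forehand, Backhand):
Let the server play Wide with probability p. Expected payoff against Forehand: 6p + 0(1−p) = 6p; against Backhand: 4p + 9(1−p) = −5p + 9.
Setting these equal: 6p = −5p + 9 ⇒ 11p = 9 ⇒ p = 9/11, and the value is (6)·(9/11) = 54/11.
For the receiver: with q = P(Forehand), equating Wide's and Body's payoffs gives 2q + 4 = −9q + 9 ⇒ q = 5/11.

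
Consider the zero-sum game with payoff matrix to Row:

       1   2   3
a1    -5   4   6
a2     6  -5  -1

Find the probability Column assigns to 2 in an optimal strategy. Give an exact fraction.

11/20

Row minima: a1 → -5, a2 → -5; maximin = -5.
Column maxima: 1 → 6, 2 → 4, 3 → 6; minimax = 4.
-5 ≠ 4, so there is no saddle point; optimal play is mixed.
3 is strictly dominated by 2 (it gives Row strictly more in every row), so Column never plays it.
On the remaining 2×2 (a1, a2 vs 1, 2):
Let Row play a1 with probability p. Expected payoff against 1: (-5)p + 6(1−p) = −11p + 6; against 2: 4p + (-5)(1−p) = 9p − 5.
Setting these equal: −11p + 6 = 9p − 5 ⇒ −20p = -11 ⇒ p = 11/20, and the value is (-11)·(11/20) + 6 = -1/20.
For Column: with q = P(1), equating a1's and a2's payoffs gives −9q + 4 = 11q − 5 ⇒ q = 9/20.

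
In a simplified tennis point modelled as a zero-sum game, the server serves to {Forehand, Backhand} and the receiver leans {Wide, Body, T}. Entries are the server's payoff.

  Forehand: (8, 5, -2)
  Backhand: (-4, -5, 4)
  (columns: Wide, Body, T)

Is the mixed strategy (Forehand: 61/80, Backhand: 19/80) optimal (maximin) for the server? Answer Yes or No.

Against Wide this mix gives (61/80)·8 + (19/80)·(-4) = 103/20.
Against Body this mix gives (61/80)·5 + (19/80)·(-5) = 21/8.
Against T this mix gives (61/80)·(-2) + (19/80)·4 = -23/40.
The receiver will play T, holding the server to -23/40. Shifting weight toward the row that does better against T would raise this floor (the equalizing mix achieves 5/8 against both T and Body), so the proposed strategy is not optimal.

No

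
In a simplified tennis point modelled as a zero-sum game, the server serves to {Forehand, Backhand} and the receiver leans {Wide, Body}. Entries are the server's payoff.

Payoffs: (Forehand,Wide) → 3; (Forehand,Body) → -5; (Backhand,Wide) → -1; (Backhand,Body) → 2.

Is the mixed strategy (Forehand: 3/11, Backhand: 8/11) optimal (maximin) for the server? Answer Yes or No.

Yes

Against Wide this mix gives (3/11)·3 + (8/11)·(-1) = 1/11.
Against Body this mix gives (3/11)·(-5) + (8/11)·2 = 1/11.
All of the receiver's active replies (Wide, Body) yield 1/11, and no column does worse for the server. The mix makes the receiver indifferent and guarantees 1/11, so it is optimal.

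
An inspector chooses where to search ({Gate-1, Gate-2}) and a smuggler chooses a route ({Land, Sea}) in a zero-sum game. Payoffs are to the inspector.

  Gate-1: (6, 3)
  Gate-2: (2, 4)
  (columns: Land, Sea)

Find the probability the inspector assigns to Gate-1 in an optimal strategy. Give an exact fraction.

2/5

Row minima: Gate-1 → 3, Gate-2 → 2; maximin = 3.
Column maxima: Land → 6, Sea → 4; minimax = 4.
3 ≠ 4, so there is no saddle point; optimal play is mixed.
Let the inspector play Gate-1 with probability p. Expected payoff against Land: 6p + 2(1−p) = 4p + 2; against Sea: 3p + 4(1−p) = −p + 4.
Setting these equal: 4p + 2 = −p + 4 ⇒ 5p = 2 ⇒ p = 2/5, and the value is (4)·(2/5) + 2 = 18/5.
For the smuggler: with q = P(Land), equating Gate-1's and Gate-2's payoffs gives 3q + 3 = −2q + 4 ⇒ q = 1/5.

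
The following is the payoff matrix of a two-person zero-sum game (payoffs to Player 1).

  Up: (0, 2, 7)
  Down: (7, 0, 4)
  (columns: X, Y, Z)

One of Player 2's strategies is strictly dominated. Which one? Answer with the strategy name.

Z

Y holds Player 1's payoff strictly below Z in every row: 2 < 7, 0 < 4.
So Z is strictly dominated for Player 2.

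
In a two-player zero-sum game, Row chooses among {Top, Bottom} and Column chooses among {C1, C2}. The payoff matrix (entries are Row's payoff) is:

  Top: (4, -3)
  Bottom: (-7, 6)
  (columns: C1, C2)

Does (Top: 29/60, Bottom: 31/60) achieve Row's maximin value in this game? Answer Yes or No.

No

Against C1 this mix gives (29/60)·4 + (31/60)·(-7) = -101/60.
Against C2 this mix gives (29/60)·(-3) + (31/60)·6 = 33/20.
Column will play C1, holding Row to -101/60. Shifting weight toward the row that does better against C1 would raise this floor (the equalizing mix achieves 3/20 against both C1 and C2), so the proposed strategy is not optimal.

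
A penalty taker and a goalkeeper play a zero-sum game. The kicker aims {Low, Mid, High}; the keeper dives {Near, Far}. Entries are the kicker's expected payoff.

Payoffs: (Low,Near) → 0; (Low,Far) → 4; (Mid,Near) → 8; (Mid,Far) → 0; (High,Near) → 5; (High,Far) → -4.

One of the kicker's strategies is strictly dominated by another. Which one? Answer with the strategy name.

High

Mid gives a strictly higher payoff than High against every column: 8 > 5, 0 > -4.
So High is strictly dominated and the kicker never plays it.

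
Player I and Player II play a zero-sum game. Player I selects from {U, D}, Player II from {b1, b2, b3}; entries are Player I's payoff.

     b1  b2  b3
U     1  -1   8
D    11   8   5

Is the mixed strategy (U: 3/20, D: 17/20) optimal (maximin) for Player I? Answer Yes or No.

No

Against b1 this mix gives (3/20)·1 + (17/20)·11 = 19/2.
Against b2 this mix gives (3/20)·(-1) + (17/20)·8 = 133/20.
Against b3 this mix gives (3/20)·8 + (17/20)·5 = 109/20.
Player II will play b3, holding Player I to 109/20. Shifting weight toward the row that does better against b3 would raise this floor (the equalizing mix achieves 23/4 against both b3 and b2), so the proposed strategy is not optimal.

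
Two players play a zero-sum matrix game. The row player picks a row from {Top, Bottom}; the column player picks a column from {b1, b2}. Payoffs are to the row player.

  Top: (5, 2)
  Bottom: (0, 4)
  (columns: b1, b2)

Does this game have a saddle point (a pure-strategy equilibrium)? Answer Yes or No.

No

Row minima: Top → 2, Bottom → 0; maximin = 2.
Column maxima: b1 → 5, b2 → 4; minimax = 4.
2 ≠ 4, so no pure-strategy equilibrium exists.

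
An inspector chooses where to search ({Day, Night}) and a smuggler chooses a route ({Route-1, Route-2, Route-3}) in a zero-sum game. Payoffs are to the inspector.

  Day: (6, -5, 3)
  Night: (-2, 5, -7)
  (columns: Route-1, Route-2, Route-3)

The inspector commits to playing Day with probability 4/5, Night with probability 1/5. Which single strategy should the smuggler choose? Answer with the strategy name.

If the smuggler plays Route-1, the inspector's expected payoff is (4/5)·6 + (1/5)·(-2) = 22/5.
If the smuggler plays Route-2, the inspector's expected payoff is (4/5)·(-5) + (1/5)·5 = -3.
If the smuggler plays Route-3, the inspector's expected payoff is (4/5)·3 + (1/5)·(-7) = 1.
The smuggler minimizes the inspector's payoff; the smallest is -3, so the best response is Route-2.

Route-2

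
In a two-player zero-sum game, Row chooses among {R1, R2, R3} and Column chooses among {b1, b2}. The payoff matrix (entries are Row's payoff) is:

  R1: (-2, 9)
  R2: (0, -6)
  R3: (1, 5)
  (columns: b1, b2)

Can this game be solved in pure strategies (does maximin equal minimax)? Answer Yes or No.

Row minima: R1 → -2, R2 → -6, R3 → 1; maximin = 1.
Column maxima: b1 → 1, b2 → 9; minimax = 1.
maximin = minimax = 1, so a saddle point exists.

Yes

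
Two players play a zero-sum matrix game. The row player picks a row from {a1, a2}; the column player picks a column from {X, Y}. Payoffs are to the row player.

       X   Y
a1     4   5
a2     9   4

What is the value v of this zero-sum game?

Row minima: a1 → 4, a2 → 4; maximin = 4.
Column maxima: X → 9, Y → 5; minimax = 5.
4 ≠ 5, so there is no saddle point; optimal play is mixed.
Let the row player play a1 with probability p. Expected payoff against X: 4p + 9(1−p) = −5p + 9; against Y: 5p + 4(1−p) = p + 4.
Setting these equal: −5p + 9 = p + 4 ⇒ −6p = -5 ⇒ p = 5/6, and the value is (-5)·(5/6) + 9 = 29/6.
For the column player: with q = P(X), equating a1's and a2's payoffs gives −q + 5 = 5q + 4 ⇒ q = 1/6.

29/6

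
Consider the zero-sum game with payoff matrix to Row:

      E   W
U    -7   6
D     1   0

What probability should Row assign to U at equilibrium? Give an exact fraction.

1/14

Row minima: U → -7, D → 0; maximin = 0.
Column maxima: E → 1, W → 6; minimax = 1.
0 ≠ 1, so there is no saddle point; optimal play is mixed.
Let Row play U with probability p. Expected payoff against E: (-7)p + 1(1−p) = −8p + 1; against W: 6p + 0(1−p) = 6p.
Setting these equal: −8p + 1 = 6p ⇒ −14p = -1 ⇒ p = 1/14, and the value is (-8)·(1/14) + 1 = 3/7.
For Column: with q = P(E), equating U's and D's payoffs gives −13q + 6 = q ⇒ q = 3/7.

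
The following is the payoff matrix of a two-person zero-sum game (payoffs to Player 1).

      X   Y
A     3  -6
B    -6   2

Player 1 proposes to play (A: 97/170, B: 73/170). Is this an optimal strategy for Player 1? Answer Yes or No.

Against X this mix gives (97/170)·3 + (73/170)·(-6) = -147/170.
Against Y this mix gives (97/170)·(-6) + (73/170)·2 = -218/85.
Player 2 will play Y, holding Player 1 to -218/85. Shifting weight toward the row that does better against Y would raise this floor (the equalizing mix achieves -30/17 against both Y and X), so the proposed strategy is not optimal.

No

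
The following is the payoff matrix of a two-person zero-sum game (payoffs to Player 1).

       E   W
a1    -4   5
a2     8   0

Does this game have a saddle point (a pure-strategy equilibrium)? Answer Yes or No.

No

Row minima: a1 → -4, a2 → 0; maximin = 0.
Column maxima: E → 8, W → 5; minimax = 5.
0 ≠ 5, so no pure-strategy equilibrium exists.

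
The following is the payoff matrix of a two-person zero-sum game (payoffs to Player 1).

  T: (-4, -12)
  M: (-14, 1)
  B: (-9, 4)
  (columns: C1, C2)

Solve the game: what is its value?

-124/21

Row minima: T → -12, M → -14, B → -9; maximin = -9.
Column maxima: C1 → -4, C2 → 4; minimax = -4.
-9 ≠ -4, so there is no saddle point; optimal play is mixed.
M is strictly dominated by B, so Player 1 never plays it.
On the remaining 2×2 (T, B vs C1, C2):
Let Player 1 play T with probability p. Expected payoff against C1: (-4)p + (-9)(1−p) = 5p − 9; against C2: (-12)p + 4(1−p) = −16p + 4.
Setting these equal: 5p − 9 = −16p + 4 ⇒ 21p = 13 ⇒ p = 13/21, and the value is (5)·(13/21) − 9 = -124/21.
For Player 2: with q = P(C1), equating T's and B's payoffs gives 8q − 12 = −13q + 4 ⇒ q = 16/21.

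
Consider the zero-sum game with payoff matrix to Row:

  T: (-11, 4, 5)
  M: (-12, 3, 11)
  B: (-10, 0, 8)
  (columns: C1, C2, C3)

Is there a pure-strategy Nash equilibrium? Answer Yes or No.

Yes

Row minima: T → -11, M → -12, B → -10; maximin = -10.
Column maxima: C1 → -10, C2 → 4, C3 → 11; minimax = -10.
maximin = minimax = -10, so a saddle point exists.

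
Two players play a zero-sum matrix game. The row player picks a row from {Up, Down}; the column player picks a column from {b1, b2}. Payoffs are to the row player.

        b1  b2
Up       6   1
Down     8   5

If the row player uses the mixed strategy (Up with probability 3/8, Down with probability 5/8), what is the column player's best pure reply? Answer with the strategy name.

If the column player plays b1, the row player's expected payoff is (3/8)·6 + (5/8)·8 = 29/4.
If the column player plays b2, the row player's expected payoff is (3/8)·1 + (5/8)·5 = 7/2.
The column player minimizes the row player's payoff; the smallest is 7/2, so the best response is b2.

b2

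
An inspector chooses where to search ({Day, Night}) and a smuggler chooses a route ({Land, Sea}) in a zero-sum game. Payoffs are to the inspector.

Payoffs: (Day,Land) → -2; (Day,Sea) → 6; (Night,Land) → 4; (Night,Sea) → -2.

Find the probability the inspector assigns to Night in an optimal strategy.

4/7

Row minima: Day → -2, Night → -2; maximin = -2.
Column maxima: Land → 4, Sea → 6; minimax = 4.
-2 ≠ 4, so there is no saddle point; optimal play is mixed.
Let the inspector play Day with probability p. Expected payoff against Land: (-2)p + 4(1−p) = −6p + 4; against Sea: 6p + (-2)(1−p) = 8p − 2.
Setting these equal: −6p + 4 = 8p − 2 ⇒ −14p = -6 ⇒ p = 3/7, and the value is (-6)·(3/7) + 4 = 10/7.
For the smuggler: with q = P(Land), equating Day's and Night's payoffs gives −8q + 6 = 6q − 2 ⇒ q = 4/7.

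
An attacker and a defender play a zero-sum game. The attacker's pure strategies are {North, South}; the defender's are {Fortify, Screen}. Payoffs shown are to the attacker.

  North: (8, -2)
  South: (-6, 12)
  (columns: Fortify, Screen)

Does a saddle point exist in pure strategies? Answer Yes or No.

No

Row minima: North → -2, South → -6; maximin = -2.
Column maxima: Fortify → 8, Screen → 12; minimax = 8.
-2 ≠ 8, so no pure-strategy equilibrium exists.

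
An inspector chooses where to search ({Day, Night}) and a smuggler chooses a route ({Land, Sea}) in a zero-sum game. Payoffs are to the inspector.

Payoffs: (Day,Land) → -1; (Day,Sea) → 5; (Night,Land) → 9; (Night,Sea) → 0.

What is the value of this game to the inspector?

Row minima: Day → -1, Night → 0; maximin = 0.
Column maxima: Land → 9, Sea → 5; minimax = 5.
0 ≠ 5, so there is no saddle point; optimal play is mixed.
Let the inspector play Day with probability p. Expected payoff against Land: (-1)p + 9(1−p) = −10p + 9; against Sea: 5p + 0(1−p) = 5p.
Setting these equal: −10p + 9 = 5p ⇒ −15p = -9 ⇒ p = 3/5, and the value is (-10)·(3/5) + 9 = 3.
For the smuggler: with q = P(Land), equating Day's and Night's payoffs gives −6q + 5 = 9q ⇒ q = 1/3.

3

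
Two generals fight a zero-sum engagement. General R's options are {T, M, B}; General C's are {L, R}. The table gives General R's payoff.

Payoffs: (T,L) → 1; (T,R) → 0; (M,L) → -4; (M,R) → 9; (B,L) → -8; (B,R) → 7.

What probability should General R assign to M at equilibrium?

1/14

Row minima: T → 0, M → -4, B → -8; maximin = 0.
Column maxima: L → 1, R → 9; minimax = 1.
0 ≠ 1, so there is no saddle point; optimal play is mixed.
B is strictly dominated by M, so General R never plays it.
On the remaining 2×2 (T, M vs L, R):
Let General R play T with probability p. Expected payoff against L: 1p + (-4)(1−p) = 5p − 4; against R: 0p + 9(1−p) = −9p + 9.
Setting these equal: 5p − 4 = −9p + 9 ⇒ 14p = 13 ⇒ p = 13/14, and the value is (5)·(13/14) − 4 = 9/14.
For General C: with q = P(L), equating T's and M's payoffs gives q = −13q + 9 ⇒ q = 9/14.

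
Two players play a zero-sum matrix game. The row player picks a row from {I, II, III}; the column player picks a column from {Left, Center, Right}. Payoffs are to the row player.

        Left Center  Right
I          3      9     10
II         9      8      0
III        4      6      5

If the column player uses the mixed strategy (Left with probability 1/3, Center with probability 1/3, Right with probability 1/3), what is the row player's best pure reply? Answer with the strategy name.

I

Expected payoff of I: (1/3)·3 + (1/3)·9 + (1/3)·10 = 22/3.
Expected payoff of II: (1/3)·9 + (1/3)·8 + (1/3)·0 = 17/3.
Expected payoff of III: (1/3)·4 + (1/3)·6 + (1/3)·5 = 5.
The largest is 22/3, so the row player's best response is I.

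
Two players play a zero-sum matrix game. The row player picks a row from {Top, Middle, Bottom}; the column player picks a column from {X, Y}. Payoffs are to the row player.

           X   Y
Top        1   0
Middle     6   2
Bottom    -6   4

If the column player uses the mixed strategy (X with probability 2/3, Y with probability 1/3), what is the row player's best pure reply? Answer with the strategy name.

Middle

Expected payoff of Top: (2/3)·1 + (1/3)·0 = 2/3.
Expected payoff of Middle: (2/3)·6 + (1/3)·2 = 14/3.
Expected payoff of Bottom: (2/3)·(-6) + (1/3)·4 = -8/3.
The largest is 14/3, so the row player's best response is Middle.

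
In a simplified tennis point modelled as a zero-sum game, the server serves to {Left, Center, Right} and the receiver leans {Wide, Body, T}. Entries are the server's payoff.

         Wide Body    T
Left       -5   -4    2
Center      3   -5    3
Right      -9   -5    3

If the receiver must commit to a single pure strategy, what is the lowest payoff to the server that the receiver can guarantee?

-4

Column maxima: Wide → 3, Body → -4, T → 3.
The smallest of these is -4.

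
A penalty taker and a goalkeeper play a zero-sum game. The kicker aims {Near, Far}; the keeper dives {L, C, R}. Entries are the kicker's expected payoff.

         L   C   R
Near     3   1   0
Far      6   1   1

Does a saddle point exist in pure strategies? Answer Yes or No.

Yes

Row minima: Near → 0, Far → 1; maximin = 1.
Column maxima: L → 6, C → 1, R → 1; minimax = 1.
maximin = minimax = 1, so a saddle point exists.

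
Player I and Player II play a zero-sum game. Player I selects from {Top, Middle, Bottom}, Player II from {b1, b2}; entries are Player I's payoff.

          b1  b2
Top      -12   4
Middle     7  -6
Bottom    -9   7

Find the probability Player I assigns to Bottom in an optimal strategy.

Row minima: Top → -12, Middle → -6, Bottom → -9; maximin = -6.
Column maxima: b1 → 7, b2 → 7; minimax = 7.
-6 ≠ 7, so there is no saddle point; optimal play is mixed.
Top is strictly dominated by Bottom, so Player I never plays it.
On the remaining 2×2 (Middle, Bottom vs b1, b2):
Let Player I play Middle with probability p. Expected payoff against b1: 7p + (-9)(1−p) = 16p − 9; against b2: (-6)p + 7(1−p) = −13p + 7.
Setting these equal: 16p − 9 = −13p + 7 ⇒ 29p = 16 ⇒ p = 16/29, and the value is (16)·(16/29) − 9 = -5/29.
For Player II: with q = P(b1), equating Middle's and Bottom's payoffs gives 13q − 6 = −16q + 7 ⇒ q = 13/29.

13/29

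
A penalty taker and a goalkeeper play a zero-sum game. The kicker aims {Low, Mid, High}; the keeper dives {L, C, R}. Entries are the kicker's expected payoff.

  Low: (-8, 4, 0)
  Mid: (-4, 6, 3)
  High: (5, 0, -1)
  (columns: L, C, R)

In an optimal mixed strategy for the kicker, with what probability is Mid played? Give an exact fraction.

6/13

Row minima: Low → -8, Mid → -4, High → -1; maximin = -1.
Column maxima: L → 5, C → 6, R → 3; minimax = 3.
-1 ≠ 3, so there is no saddle point; optimal play is mixed.
Low is strictly dominated by Mid, so the kicker never plays it.
C is strictly dominated by R (it gives the kicker strictly more in every row), so the keeper never plays it.
On the remaining 2×2 (Mid, High vs L, R):
Let the kicker play Mid with probability p. Expected payoff against L: (-4)p + 5(1−p) = −9p + 5; against R: 3p + (-1)(1−p) = 4p − 1.
Setting these equal: −9p + 5 = 4p − 1 ⇒ −13p = -6 ⇒ p = 6/13, and the value is (-9)·(6/13) + 5 = 11/13.
For the keeper: with q = P(L), equating Mid's and High's payoffs gives −7q + 3 = 6q − 1 ⇒ q = 4/13.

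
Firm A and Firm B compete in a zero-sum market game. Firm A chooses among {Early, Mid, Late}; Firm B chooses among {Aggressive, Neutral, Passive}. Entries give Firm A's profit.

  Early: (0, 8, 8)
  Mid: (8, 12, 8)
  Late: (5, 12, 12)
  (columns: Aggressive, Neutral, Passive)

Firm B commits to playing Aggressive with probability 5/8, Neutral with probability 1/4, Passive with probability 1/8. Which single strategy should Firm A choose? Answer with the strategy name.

Mid

Expected payoff of Early: (5/8)·0 + (1/4)·8 + (1/8)·8 = 3.
Expected payoff of Mid: (5/8)·8 + (1/4)·12 + (1/8)·8 = 9.
Expected payoff of Late: (5/8)·5 + (1/4)·12 + (1/8)·12 = 61/8.
The largest is 9, so Firm A's best response is Mid.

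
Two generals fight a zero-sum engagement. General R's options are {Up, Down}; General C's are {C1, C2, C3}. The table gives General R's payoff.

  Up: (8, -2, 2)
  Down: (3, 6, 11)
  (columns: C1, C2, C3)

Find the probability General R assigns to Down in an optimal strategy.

10/13

Row minima: Up → -2, Down → 3; maximin = 3.
Column maxima: C1 → 8, C2 → 6, C3 → 11; minimax = 6.
3 ≠ 6, so there is no saddle point; optimal play is mixed.
C3 is strictly dominated by C2 (it gives General R strictly more in every row), so General C never plays it.
On the remaining 2×2 (Up, Down vs C1, C2):
Let General R play Up with probability p. Expected payoff against C1: 8p + 3(1−p) = 5p + 3; against C2: (-2)p + 6(1−p) = −8p + 6.
Setting these equal: 5p + 3 = −8p + 6 ⇒ 13p = 3 ⇒ p = 3/13, and the value is (5)·(3/13) + 3 = 54/13.
For General C: with q = P(C1), equating Up's and Down's payoffs gives 10q − 2 = −3q + 6 ⇒ q = 8/13.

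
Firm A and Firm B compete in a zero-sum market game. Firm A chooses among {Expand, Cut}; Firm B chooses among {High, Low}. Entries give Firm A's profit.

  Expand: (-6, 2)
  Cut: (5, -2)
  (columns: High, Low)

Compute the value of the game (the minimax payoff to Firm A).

-2/15

Row minima: Expand → -6, Cut → -2; maximin = -2.
Column maxima: High → 5, Low → 2; minimax = 2.
-2 ≠ 2, so there is no saddle point; optimal play is mixed.
Let Firm A play Expand with probability p. Expected payoff against High: (-6)p + 5(1−p) = −11p + 5; against Low: 2p + (-2)(1−p) = 4p − 2.
Setting these equal: −11p + 5 = 4p − 2 ⇒ −15p = -7 ⇒ p = 7/15, and the value is (-11)·(7/15) + 5 = -2/15.
For Firm B: with q = P(High), equating Expand's and Cut's payoffs gives −8q + 2 = 7q − 2 ⇒ q = 4/15.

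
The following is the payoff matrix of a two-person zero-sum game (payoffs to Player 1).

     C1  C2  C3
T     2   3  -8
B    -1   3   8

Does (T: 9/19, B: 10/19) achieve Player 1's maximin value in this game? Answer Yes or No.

Yes

Against C1 this mix gives (9/19)·2 + (10/19)·(-1) = 8/19.
Against C2 this mix gives (9/19)·3 + (10/19)·3 = 3.
Against C3 this mix gives (9/19)·(-8) + (10/19)·8 = 8/19.
All of Player 2's active replies (C1, C3) yield 8/19, and no column does worse for Player 1. The mix makes Player 2 indifferent and guarantees 8/19, so it is optimal.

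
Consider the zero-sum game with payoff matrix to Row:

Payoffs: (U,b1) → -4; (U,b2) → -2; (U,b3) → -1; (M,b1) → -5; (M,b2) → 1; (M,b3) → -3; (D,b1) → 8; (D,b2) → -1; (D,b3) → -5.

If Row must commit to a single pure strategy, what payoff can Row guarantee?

-4

Row minima: U → -4, M → -5, D → -5.
The best of these is -4.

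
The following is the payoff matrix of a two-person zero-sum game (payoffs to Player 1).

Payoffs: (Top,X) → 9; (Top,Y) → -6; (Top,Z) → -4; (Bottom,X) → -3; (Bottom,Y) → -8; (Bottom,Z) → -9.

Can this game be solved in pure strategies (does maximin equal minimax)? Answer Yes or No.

Yes

Row minima: Top → -6, Bottom → -9; maximin = -6.
Column maxima: X → 9, Y → -6, Z → -4; minimax = -6.
maximin = minimax = -6, so a saddle point exists.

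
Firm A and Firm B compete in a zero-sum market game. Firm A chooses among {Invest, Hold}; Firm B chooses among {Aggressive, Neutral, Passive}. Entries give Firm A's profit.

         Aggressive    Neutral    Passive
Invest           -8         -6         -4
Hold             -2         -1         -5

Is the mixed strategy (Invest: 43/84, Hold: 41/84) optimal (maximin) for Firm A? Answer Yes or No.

Against Aggressive this mix gives (43/84)·(-8) + (41/84)·(-2) = -71/14.
Against Neutral this mix gives (43/84)·(-6) + (41/84)·(-1) = -299/84.
Against Passive this mix gives (43/84)·(-4) + (41/84)·(-5) = -377/84.
Firm B will play Aggressive, holding Firm A to -71/14. Shifting weight toward the row that does better against Aggressive would raise this floor (the equalizing mix achieves -32/7 against both Aggressive and Passive), so the proposed strategy is not optimal.

No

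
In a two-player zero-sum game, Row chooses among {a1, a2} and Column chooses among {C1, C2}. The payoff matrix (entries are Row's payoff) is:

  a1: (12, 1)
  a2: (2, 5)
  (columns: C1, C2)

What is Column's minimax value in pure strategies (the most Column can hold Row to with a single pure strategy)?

5

Column maxima: C1 → 12, C2 → 5.
The smallest of these is 5.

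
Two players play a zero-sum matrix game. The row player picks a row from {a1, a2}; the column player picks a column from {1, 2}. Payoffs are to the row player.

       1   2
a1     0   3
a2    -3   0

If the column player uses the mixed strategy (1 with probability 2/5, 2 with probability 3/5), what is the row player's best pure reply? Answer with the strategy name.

Expected payoff of a1: (2/5)·0 + (3/5)·3 = 9/5.
Expected payoff of a2: (2/5)·(-3) + (3/5)·0 = -6/5.
The largest is 9/5, so the row player's best response is a1.

a1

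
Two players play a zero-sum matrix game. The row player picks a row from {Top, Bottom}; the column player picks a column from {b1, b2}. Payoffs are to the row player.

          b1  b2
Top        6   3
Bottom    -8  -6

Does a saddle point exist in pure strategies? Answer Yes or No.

Yes

Row minima: Top → 3, Bottom → -8; maximin = 3.
Column maxima: b1 → 6, b2 → 3; minimax = 3.
maximin = minimax = 3, so a saddle point exists.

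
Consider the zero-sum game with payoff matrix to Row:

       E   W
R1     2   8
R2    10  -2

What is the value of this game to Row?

Row minima: R1 → 2, R2 → -2; maximin = 2.
Column maxima: E → 10, W → 8; minimax = 8.
2 ≠ 8, so there is no saddle point; optimal play is mixed.
Let Row play R1 with probability p. Expected payoff against E: 2p + 10(1−p) = −8p + 10; against W: 8p + (-2)(1−p) = 10p − 2.
Setting these equal: −8p + 10 = 10p − 2 ⇒ −18p = -12 ⇒ p = 2/3, and the value is (-8)·(2/3) + 10 = 14/3.
For Column: with q = P(E), equating R1's and R2's payoffs gives −6q + 8 = 12q − 2 ⇒ q = 5/9.

14/3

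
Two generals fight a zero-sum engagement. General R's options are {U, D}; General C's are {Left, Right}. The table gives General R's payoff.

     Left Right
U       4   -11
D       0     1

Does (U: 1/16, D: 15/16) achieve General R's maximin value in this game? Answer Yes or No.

Yes

Against Left this mix gives (1/16)·4 + (15/16)·0 = 1/4.
Against Right this mix gives (1/16)·(-11) + (15/16)·1 = 1/4.
All of General C's active replies (Left, Right) yield 1/4, and no column does worse for General R. The mix makes General C indifferent and guarantees 1/4, so it is optimal.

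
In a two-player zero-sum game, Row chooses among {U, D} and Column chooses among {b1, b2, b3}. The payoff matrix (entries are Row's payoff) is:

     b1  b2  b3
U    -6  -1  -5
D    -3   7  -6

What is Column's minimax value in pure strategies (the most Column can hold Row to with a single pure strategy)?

Column maxima: b1 → -3, b2 → 7, b3 → -5.
The smallest of these is -5.

-5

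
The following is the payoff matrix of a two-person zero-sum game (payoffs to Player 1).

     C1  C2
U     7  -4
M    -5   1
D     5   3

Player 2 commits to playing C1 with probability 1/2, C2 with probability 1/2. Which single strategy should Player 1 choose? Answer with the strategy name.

D

Expected payoff of U: (1/2)·7 + (1/2)·(-4) = 3/2.
Expected payoff of M: (1/2)·(-5) + (1/2)·1 = -2.
Expected payoff of D: (1/2)·5 + (1/2)·3 = 4.
The largest is 4, so Player 1's best response is D.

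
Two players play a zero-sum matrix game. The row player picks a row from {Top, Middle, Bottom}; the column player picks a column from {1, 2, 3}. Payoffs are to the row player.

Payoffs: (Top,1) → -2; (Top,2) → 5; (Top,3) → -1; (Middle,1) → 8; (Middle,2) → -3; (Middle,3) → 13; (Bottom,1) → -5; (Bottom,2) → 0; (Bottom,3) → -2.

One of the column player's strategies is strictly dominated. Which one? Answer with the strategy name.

3

1 holds the row player's payoff strictly below 3 in every row: -2 < -1, 8 < 13, -5 < -2.
So 3 is strictly dominated for the column player.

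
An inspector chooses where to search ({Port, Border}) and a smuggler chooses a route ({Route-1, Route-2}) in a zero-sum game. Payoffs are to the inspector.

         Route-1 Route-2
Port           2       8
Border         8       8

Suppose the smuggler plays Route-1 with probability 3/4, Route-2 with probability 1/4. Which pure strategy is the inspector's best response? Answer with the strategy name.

Expected payoff of Port: (3/4)·2 + (1/4)·8 = 7/2.
Expected payoff of Border: (3/4)·8 + (1/4)·8 = 8.
The largest is 8, so the inspector's best response is Border.

Border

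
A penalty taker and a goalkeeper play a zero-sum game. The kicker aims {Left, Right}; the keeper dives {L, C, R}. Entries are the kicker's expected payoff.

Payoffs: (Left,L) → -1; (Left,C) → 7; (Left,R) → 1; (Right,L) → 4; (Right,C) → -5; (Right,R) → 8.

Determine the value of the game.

23/17

Row minima: Left → -1, Right → -5; maximin = -1.
Column maxima: L → 4, C → 7, R → 8; minimax = 4.
-1 ≠ 4, so there is no saddle point; optimal play is mixed.
R is strictly dominated by L (it gives the kicker strictly more in every row), so the keeper never plays it.
On the remaining 2×2 (Left, Right vs L, C):
Let the kicker play Left with probability p. Expected payoff against L: (-1)p + 4(1−p) = −5p + 4; against C: 7p + (-5)(1−p) = 12p − 5.
Setting these equal: −5p + 4 = 12p − 5 ⇒ −17p = -9 ⇒ p = 9/17, and the value is (-5)·(9/17) + 4 = 23/17.
For the keeper: with q = P(L), equating Left's and Right's payoffs gives −8q + 7 = 9q − 5 ⇒ q = 12/17.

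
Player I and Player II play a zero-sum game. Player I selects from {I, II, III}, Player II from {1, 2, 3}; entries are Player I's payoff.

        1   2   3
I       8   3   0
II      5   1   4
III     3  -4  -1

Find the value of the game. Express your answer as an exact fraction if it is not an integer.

Row minima: I → 0, II → 1, III → -4; maximin = 1.
Column maxima: 1 → 8, 2 → 3, 3 → 4; minimax = 3.
1 ≠ 3, so there is no saddle point; optimal play is mixed.
III is strictly dominated by I, so Player I never plays it.
1 is strictly dominated by 2 (it gives Player I strictly more in every row), so Player II never plays it.
On the remaining 2×2 (I, II vs 2, 3):
Let Player I play I with probability p. Expected payoff against 2: 3p + 1(1−p) = 2p + 1; against 3: 0p + 4(1−p) = −4p + 4.
Setting these equal: 2p + 1 = −4p + 4 ⇒ 6p = 3 ⇒ p = 1/2, and the value is (2)·(1/2) + 1 = 2.
For Player II: with q = P(2), equating I's and II's payoffs gives 3q = −3q + 4 ⇒ q = 2/3.

2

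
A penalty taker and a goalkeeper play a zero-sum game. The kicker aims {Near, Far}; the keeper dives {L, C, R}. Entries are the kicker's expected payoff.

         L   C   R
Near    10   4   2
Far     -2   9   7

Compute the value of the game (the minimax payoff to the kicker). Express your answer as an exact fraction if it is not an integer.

74/17

Row minima: Near → 2, Far → -2; maximin = 2.
Column maxima: L → 10, C → 9, R → 7; minimax = 7.
2 ≠ 7, so there is no saddle point; optimal play is mixed.
C is strictly dominated by R (it gives the kicker strictly more in every row), so the keeper never plays it.
On the remaining 2×2 (Near, Far vs L, R):
Let the kicker play Near with probability p. Expected payoff against L: 10p + (-2)(1−p) = 12p − 2; against R: 2p + 7(1−p) = −5p + 7.
Setting these equal: 12p − 2 = −5p + 7 ⇒ 17p = 9 ⇒ p = 9/17, and the value is (12)·(9/17) − 2 = 74/17.
For the keeper: with q = P(L), equating Near's and Far's payoffs gives 8q + 2 = −9q + 7 ⇒ q = 5/17.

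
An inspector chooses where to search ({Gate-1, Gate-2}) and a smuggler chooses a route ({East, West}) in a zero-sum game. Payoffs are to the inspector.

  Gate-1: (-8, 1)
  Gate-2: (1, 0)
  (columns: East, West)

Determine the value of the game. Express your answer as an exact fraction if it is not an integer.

1/10

Row minima: Gate-1 → -8, Gate-2 → 0; maximin = 0.
Column maxima: East → 1, West → 1; minimax = 1.
0 ≠ 1, so there is no saddle point; optimal play is mixed.
Let the inspector play Gate-1 with probability p. Expected payoff against East: (-8)p + 1(1−p) = −9p + 1; against West: 1p + 0(1−p) = p.
Setting these equal: −9p + 1 = p ⇒ −10p = -1 ⇒ p = 1/10, and the value is (-9)·(1/10) + 1 = 1/10.
For the smuggler: with q = P(East), equating Gate-1's and Gate-2's payoffs gives −9q + 1 = q ⇒ q = 1/10.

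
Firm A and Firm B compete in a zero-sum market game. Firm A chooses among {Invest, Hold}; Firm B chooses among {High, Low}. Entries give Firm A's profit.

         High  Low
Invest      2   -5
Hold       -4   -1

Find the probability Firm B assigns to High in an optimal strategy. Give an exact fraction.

2/5

Row minima: Invest → -5, Hold → -4; maximin = -4.
Column maxima: High → 2, Low → -1; minimax = -1.
-4 ≠ -1, so there is no saddle point; optimal play is mixed.
Let Firm A play Invest with probability p. Expected payoff against High: 2p + (-4)(1−p) = 6p − 4; against Low: (-5)p + (-1)(1−p) = −4p − 1.
Setting these equal: 6p − 4 = −4p − 1 ⇒ 10p = 3 ⇒ p = 3/10, and the value is (6)·(3/10) − 4 = -11/5.
For Firm B: with q = P(High), equating Invest's and Hold's payoffs gives 7q − 5 = −3q − 1 ⇒ q = 2/5.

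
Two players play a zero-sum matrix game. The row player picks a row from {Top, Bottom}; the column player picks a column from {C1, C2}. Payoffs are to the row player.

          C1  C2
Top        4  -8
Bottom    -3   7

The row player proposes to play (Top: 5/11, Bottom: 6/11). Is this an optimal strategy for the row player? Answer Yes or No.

Against C1 this mix gives (5/11)·4 + (6/11)·(-3) = 2/11.
Against C2 this mix gives (5/11)·(-8) + (6/11)·7 = 2/11.
All of the column player's active replies (C1, C2) yield 2/11, and no column does worse for the row player. The mix makes the column player indifferent and guarantees 2/11, so it is optimal.

Yes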